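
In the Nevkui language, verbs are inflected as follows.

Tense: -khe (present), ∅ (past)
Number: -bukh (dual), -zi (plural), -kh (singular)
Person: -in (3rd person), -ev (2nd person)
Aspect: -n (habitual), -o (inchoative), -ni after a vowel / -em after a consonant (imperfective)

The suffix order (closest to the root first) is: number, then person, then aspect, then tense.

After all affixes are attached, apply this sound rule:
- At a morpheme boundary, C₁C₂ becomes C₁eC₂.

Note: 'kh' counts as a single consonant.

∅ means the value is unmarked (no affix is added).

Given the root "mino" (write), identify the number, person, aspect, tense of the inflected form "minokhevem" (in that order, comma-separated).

singular, 2nd person, imperfective, past

Segment: mino-kh-ev-em.
number: -kh → singular.
person: -ev → 2nd person.
aspect: -ni/em → imperfective.
tense: ∅ → past.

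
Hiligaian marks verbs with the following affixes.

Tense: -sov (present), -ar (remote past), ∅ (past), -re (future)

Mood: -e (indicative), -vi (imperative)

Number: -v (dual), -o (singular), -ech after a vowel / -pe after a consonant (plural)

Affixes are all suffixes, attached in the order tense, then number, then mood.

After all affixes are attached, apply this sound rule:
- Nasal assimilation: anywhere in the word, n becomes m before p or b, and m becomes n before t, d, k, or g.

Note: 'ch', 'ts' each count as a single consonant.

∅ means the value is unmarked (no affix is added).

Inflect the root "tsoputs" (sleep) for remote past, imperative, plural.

tsoputsarpevi

Attach tense remote past -ar → tsoputsar.
Attach number plural -pe (after consonant 'r') → tsoputsarpe.
Attach mood imperative -vi → tsoputsarpevi.
Nasal assimilation: no change.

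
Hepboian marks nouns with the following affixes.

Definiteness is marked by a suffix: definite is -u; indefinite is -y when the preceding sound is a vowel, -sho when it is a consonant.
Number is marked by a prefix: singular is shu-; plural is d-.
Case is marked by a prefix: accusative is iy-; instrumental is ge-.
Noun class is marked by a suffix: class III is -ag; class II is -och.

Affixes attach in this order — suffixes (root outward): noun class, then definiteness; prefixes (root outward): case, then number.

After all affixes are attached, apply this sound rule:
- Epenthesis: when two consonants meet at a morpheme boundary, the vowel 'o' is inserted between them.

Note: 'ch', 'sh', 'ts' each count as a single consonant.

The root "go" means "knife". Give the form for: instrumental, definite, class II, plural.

Attach case instrumental ge- → gego.
Attach number plural d- → dgego.
Attach noun class class II -och → dgegooch.
Attach definiteness definite -u → dgegoochu.
Apply epenthesis: dgegoochu → dogegoochu.

dogegoochu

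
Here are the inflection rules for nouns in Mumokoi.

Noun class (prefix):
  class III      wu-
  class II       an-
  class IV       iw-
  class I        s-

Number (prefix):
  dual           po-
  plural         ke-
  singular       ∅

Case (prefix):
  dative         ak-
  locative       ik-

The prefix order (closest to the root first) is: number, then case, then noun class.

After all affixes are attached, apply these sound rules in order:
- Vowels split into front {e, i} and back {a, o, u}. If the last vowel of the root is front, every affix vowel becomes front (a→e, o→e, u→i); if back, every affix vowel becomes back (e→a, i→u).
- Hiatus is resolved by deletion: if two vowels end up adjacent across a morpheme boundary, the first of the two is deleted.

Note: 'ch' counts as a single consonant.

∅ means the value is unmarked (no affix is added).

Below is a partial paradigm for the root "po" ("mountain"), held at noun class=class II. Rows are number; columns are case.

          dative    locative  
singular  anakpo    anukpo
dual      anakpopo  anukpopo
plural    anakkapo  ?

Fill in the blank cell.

Attach number plural ke- → kepo.
Attach case locative ik- → ikkepo.
Attach noun class class II an- → anikkepo.
Apply vowel harmony: anikkepo → anukkapo.
Vowel deletion: no change.

anukkapo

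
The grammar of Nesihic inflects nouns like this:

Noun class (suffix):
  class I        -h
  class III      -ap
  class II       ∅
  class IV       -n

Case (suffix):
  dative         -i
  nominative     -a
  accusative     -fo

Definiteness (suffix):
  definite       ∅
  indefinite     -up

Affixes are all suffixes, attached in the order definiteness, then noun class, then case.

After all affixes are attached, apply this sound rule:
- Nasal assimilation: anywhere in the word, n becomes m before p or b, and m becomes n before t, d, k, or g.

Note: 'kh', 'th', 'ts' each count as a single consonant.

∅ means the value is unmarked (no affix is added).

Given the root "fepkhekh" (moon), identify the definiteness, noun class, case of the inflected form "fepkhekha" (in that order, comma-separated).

Segment: fepkhekh-a.
definiteness: ∅ → definite.
noun class: ∅ → class II.
case: -a → nominative.

definite, class II, nominative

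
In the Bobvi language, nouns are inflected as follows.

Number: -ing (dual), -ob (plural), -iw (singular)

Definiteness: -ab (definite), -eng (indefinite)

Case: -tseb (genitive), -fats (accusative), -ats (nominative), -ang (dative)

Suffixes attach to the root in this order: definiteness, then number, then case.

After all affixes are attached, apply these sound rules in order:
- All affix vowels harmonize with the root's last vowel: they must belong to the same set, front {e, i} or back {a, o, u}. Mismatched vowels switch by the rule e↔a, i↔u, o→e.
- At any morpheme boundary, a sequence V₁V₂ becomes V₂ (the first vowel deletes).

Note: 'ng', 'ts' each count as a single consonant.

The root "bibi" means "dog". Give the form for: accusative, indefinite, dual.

Attach definiteness indefinite -eng → bibieng.
Attach number dual -ing → bibienging.
Attach case accusative -fats → bibiengingfats.
Apply vowel harmony: bibiengingfats → bibiengingfets.
Apply vowel deletion: bibiengingfets → bibengingfets.

bibengingfets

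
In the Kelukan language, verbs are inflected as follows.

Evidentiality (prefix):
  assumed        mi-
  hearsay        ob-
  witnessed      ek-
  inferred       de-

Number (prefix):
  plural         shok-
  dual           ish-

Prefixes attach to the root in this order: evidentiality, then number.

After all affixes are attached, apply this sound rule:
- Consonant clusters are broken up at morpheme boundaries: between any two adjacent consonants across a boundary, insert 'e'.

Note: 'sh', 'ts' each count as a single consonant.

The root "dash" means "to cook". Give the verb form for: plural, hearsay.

shokobedash

Attach evidentiality hearsay ob- → obdash.
Attach number plural shok- → shokobdash.
Apply epenthesis: shokobdash → shokobedash.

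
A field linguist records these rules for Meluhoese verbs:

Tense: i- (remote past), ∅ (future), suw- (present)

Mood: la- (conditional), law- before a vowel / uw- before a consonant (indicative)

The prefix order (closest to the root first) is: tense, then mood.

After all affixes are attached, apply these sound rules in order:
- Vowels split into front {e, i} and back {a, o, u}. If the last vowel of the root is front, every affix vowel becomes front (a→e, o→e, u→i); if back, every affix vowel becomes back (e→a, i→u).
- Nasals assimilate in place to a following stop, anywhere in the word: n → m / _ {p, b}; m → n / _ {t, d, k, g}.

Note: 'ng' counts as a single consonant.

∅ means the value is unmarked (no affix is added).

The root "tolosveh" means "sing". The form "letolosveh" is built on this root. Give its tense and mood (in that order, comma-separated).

Segment: la-tolosveh.
tense: ∅ → future.
mood: la- → conditional.

future, conditional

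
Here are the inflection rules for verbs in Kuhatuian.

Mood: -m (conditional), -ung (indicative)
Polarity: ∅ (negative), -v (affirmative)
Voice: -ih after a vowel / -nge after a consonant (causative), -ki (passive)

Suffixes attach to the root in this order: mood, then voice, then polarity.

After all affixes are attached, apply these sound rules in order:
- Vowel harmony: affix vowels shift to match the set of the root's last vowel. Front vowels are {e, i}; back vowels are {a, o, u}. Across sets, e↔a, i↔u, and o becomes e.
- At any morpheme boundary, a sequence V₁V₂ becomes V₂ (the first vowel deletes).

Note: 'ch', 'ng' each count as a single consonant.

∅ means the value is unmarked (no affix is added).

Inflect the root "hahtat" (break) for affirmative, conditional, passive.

Attach mood conditional -m → hahtatm.
Attach voice passive -ki → hahtatmki.
Attach polarity affirmative -v → hahtatmkiv.
Apply vowel harmony: hahtatmkiv → hahtatmkuv.
Vowel deletion: no change.

hahtatmkuv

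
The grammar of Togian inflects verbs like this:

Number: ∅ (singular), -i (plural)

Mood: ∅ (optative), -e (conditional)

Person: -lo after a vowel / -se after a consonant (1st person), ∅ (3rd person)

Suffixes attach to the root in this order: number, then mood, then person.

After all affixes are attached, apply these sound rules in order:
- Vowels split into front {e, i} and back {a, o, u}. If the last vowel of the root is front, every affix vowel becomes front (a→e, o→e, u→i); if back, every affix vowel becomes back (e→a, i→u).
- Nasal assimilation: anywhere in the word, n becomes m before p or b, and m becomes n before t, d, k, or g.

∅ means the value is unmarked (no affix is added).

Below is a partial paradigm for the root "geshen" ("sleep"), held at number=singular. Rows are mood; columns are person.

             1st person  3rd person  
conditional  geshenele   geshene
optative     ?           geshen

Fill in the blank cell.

geshense

number = singular: zero marking, form stays geshen.
mood = optative: zero marking, form stays geshen.
Attach person 1st person -se (after consonant 'n') → geshense.
Vowel harmony: no change.
Nasal assimilation: no change.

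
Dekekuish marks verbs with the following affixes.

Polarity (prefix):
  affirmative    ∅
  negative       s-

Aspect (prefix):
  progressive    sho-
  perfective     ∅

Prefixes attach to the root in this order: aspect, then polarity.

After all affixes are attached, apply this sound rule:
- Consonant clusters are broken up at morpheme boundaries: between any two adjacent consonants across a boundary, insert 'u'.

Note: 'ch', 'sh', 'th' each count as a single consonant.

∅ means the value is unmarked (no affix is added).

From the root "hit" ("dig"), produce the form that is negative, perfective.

aspect = perfective: zero marking, form stays hit.
Attach polarity negative s- → shit.
Apply epenthesis: shit → suhit.

suhit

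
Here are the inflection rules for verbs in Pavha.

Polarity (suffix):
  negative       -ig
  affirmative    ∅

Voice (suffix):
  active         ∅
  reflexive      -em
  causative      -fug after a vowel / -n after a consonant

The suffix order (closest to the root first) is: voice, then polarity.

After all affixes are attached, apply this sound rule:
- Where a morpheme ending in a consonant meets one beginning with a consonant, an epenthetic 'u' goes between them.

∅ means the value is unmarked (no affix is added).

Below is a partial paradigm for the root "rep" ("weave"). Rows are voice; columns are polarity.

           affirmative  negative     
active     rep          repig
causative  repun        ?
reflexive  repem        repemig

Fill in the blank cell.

repunig

Attach voice causative -n (after consonant 'p') → repn.
Attach polarity negative -ig → repnig.
Apply epenthesis: repnig → repunig.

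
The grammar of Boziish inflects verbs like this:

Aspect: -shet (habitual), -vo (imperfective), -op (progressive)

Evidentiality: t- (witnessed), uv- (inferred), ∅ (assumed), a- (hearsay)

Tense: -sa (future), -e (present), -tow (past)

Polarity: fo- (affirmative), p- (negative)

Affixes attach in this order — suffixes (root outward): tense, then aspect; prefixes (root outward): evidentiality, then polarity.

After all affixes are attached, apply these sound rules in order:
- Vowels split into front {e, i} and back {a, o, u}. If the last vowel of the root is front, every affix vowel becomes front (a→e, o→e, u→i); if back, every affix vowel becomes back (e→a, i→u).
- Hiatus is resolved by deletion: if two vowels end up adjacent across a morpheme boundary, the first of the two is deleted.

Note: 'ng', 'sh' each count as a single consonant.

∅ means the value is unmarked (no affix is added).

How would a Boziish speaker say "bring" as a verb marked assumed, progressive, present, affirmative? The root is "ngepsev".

Attach tense present -e → ngepseve.
evidentiality = assumed: zero marking, form stays ngepseve.
Attach polarity affirmative fo- → fongepseve.
Attach aspect progressive -op → fongepseveop.
Apply vowel harmony: fongepseveop → fengepseveep.
Apply vowel deletion: fengepseveep → fengepsevep.

fengepsevep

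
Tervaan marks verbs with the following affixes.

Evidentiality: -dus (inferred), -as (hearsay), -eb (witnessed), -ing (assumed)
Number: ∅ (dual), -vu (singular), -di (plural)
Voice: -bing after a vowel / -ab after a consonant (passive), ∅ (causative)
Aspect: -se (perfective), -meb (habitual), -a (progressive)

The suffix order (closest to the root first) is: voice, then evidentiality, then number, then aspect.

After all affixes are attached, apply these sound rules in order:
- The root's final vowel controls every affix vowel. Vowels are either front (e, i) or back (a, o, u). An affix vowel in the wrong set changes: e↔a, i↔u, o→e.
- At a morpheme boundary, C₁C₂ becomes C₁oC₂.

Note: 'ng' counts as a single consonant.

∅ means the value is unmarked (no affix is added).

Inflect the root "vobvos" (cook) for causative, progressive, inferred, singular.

vobvosodusovua

voice = causative: zero marking, form stays vobvos.
Attach evidentiality inferred -dus → vobvosdus.
Attach number singular -vu → vobvosdusvu.
Attach aspect progressive -a → vobvosdusvua.
Vowel harmony: no change.
Apply epenthesis: vobvosdusvua → vobvosodusovua.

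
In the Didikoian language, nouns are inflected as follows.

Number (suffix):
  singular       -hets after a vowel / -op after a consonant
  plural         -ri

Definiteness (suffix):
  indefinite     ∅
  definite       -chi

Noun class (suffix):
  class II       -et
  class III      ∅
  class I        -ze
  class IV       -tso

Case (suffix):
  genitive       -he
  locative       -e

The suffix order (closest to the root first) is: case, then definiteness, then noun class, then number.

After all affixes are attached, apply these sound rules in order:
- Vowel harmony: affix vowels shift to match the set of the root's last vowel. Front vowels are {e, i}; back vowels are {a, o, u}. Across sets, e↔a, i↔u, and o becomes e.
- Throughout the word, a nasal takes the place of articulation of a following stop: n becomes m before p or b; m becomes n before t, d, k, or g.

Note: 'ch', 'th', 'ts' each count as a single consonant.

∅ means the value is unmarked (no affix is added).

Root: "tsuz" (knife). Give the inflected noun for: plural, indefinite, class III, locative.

tsuzaru

Attach case locative -e → tsuze.
definiteness = indefinite: zero marking, form stays tsuze.
noun class = class III: zero marking, form stays tsuze.
Attach number plural -ri → tsuzeri.
Apply vowel harmony: tsuzeri → tsuzaru.
Nasal assimilation: no change.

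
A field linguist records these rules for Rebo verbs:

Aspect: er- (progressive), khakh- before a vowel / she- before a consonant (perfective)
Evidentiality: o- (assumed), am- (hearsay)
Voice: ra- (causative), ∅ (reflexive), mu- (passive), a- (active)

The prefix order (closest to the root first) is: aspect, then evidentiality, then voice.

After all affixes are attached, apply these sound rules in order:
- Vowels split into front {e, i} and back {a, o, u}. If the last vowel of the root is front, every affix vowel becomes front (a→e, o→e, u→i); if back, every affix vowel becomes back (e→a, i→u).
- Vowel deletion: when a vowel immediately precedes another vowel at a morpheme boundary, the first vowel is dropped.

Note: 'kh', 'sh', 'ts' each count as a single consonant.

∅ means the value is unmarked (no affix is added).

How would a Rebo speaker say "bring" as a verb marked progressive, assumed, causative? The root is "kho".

Attach aspect progressive er- → erkho.
Attach evidentiality assumed o- → oerkho.
Attach voice causative ra- → raoerkho.
Apply vowel harmony: raoerkho → raoarkho.
Apply vowel deletion: raoarkho → rarkho.

rarkho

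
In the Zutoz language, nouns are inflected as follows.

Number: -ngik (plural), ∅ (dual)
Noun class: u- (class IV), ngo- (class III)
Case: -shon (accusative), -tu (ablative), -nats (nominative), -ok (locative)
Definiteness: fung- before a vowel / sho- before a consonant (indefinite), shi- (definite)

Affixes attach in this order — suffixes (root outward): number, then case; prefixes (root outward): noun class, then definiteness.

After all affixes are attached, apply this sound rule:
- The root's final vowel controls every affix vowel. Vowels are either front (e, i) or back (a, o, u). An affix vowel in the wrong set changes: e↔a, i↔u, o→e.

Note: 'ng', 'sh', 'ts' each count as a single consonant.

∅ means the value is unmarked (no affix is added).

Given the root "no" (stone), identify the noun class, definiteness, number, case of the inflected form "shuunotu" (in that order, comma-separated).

class IV, definite, dual, ablative

Segment: shi-u-no-tu.
noun class: u- → class IV.
definiteness: shi- → definite.
number: ∅ → dual.
case: -tu → ablative.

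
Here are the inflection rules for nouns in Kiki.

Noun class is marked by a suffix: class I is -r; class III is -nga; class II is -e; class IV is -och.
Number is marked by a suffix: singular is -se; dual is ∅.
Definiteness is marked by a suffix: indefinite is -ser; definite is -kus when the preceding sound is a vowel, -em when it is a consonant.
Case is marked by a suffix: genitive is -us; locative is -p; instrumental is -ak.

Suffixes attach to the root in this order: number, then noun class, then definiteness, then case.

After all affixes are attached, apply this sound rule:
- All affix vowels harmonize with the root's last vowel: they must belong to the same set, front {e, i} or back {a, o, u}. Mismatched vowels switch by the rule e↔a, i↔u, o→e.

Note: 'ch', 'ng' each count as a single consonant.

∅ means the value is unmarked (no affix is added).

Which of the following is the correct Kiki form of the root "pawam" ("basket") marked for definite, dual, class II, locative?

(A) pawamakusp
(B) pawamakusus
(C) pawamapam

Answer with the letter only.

number = dual: zero marking, form stays pawam.
Attach noun class class II -e → pawame.
Attach definiteness definite -kus (after vowel 'e') → pawamekus.
Attach case locative -p → pawamekusp.
Apply vowel harmony: pawamekusp → pawamakusp.
So the correct form is pawamakusp, option (A).
(C) pawamapam is wrong: it has the affixes in the wrong order.
(B) pawamakusus is wrong: it uses genitive instead of locative for case.

A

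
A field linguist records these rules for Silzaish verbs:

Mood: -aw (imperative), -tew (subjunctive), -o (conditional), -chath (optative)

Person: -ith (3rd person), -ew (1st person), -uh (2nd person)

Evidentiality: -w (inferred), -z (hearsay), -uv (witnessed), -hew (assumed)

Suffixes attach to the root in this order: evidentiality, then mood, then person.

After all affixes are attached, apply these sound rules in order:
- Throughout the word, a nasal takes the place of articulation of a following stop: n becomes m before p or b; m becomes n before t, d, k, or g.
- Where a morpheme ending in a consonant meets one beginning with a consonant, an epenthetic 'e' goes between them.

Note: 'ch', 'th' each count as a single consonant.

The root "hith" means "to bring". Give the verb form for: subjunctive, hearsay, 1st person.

Attach evidentiality hearsay -z → hithz.
Attach mood subjunctive -tew → hithztew.
Attach person 1st person -ew → hithztewew.
Nasal assimilation: no change.
Apply epenthesis: hithztewew → hithezetewew.

hithezetewew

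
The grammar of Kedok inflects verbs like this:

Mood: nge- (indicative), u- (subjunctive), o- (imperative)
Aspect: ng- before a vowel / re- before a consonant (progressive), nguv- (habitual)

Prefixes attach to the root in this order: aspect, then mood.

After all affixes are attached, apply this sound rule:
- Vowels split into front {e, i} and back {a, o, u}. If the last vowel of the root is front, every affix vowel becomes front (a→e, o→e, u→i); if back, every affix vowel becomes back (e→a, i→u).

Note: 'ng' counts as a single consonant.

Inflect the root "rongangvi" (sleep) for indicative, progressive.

ngererongangvi

Attach aspect progressive re- (before consonant 'r') → rerongangvi.
Attach mood indicative nge- → ngererongangvi.
Vowel harmony: no change.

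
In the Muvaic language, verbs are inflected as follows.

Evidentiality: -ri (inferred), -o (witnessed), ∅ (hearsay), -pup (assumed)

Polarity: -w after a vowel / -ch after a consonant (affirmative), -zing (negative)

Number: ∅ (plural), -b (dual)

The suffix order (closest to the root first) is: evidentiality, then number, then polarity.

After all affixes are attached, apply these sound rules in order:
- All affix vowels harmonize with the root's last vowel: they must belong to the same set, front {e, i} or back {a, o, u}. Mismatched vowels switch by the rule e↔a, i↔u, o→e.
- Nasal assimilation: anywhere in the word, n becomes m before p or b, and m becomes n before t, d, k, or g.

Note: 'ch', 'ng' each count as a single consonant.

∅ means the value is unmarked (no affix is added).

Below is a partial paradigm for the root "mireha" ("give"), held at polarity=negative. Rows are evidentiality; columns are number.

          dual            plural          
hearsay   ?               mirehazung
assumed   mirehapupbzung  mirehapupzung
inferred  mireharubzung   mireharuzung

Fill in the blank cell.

evidentiality = hearsay: zero marking, form stays mireha.
Attach number dual -b → mirehab.
Attach polarity negative -zing → mirehabzing.
Apply vowel harmony: mirehabzing → mirehabzung.
Nasal assimilation: no change.

mirehabzung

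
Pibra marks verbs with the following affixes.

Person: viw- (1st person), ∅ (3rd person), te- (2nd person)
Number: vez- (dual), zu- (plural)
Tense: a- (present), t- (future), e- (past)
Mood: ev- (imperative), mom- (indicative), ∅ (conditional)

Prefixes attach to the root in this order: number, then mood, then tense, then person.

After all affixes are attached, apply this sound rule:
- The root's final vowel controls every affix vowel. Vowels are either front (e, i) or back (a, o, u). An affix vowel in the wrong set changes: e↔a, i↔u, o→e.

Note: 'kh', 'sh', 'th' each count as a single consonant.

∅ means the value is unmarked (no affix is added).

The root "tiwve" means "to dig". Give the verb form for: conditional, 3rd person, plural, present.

Attach number plural zu- → zutiwve.
mood = conditional: zero marking, form stays zutiwve.
Attach tense present a- → azutiwve.
person = 3rd person: zero marking, form stays azutiwve.
Apply vowel harmony: azutiwve → ezitiwve.

ezitiwve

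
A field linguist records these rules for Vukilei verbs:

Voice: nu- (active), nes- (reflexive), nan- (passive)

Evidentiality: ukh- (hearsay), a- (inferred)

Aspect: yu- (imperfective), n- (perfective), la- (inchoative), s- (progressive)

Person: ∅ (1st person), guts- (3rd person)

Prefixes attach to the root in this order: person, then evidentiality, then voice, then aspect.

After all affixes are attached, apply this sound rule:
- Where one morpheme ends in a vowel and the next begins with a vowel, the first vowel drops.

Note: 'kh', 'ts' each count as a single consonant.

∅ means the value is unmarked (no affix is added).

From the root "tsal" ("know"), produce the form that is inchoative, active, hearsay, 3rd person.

lanukhgutstsal

Attach person 3rd person guts- → gutstsal.
Attach evidentiality hearsay ukh- → ukhgutstsal.
Attach voice active nu- → nuukhgutstsal.
Attach aspect inchoative la- → lanuukhgutstsal.
Apply vowel deletion: lanuukhgutstsal → lanukhgutstsal.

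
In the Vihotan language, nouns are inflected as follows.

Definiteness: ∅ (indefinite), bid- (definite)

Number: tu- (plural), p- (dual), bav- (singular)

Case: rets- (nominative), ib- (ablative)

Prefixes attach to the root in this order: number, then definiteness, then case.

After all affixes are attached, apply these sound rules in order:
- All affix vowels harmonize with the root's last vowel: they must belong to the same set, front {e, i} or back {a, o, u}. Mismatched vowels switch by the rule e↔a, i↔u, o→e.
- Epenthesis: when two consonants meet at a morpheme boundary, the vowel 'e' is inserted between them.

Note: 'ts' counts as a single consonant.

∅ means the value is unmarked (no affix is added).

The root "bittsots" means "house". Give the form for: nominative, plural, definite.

Attach number plural tu- → tubittsots.
Attach definiteness definite bid- → bidtubittsots.
Attach case nominative rets- → retsbidtubittsots.
Apply vowel harmony: retsbidtubittsots → ratsbudtubittsots.
Apply epenthesis: ratsbudtubittsots → ratsebudetubittsots.

ratsebudetubittsots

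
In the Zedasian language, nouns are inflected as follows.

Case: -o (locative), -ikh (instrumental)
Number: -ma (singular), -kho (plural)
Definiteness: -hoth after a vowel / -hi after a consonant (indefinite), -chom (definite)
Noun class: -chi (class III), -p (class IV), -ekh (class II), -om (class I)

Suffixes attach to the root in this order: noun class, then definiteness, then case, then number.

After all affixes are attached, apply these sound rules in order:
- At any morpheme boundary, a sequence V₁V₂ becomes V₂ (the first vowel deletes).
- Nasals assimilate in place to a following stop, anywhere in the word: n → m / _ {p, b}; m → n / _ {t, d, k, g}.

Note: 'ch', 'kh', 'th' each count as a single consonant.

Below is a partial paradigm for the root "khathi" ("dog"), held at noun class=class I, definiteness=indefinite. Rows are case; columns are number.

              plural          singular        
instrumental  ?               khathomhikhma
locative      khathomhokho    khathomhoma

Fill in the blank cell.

khathomhikhkho

Attach noun class class I -om → khathiom.
Attach definiteness indefinite -hi (after consonant 'm') → khathiomhi.
Attach case instrumental -ikh → khathiomhiikh.
Attach number plural -kho → khathiomhiikhkho.
Apply vowel deletion: khathiomhiikhkho → khathomhikhkho.
Nasal assimilation: no change.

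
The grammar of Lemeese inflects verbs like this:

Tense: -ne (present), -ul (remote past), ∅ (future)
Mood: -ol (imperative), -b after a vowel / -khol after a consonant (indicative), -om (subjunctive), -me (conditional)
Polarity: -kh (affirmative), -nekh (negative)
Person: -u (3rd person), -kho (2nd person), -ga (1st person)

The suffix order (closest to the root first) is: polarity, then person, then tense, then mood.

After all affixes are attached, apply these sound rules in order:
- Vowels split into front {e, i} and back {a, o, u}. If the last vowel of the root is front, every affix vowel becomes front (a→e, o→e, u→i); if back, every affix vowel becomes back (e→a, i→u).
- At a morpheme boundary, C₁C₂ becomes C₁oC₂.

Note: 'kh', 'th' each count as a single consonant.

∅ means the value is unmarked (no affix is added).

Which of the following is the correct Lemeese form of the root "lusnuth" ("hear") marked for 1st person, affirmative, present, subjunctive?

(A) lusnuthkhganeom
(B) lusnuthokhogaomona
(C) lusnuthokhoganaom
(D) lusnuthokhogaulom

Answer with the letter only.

C

Attach polarity affirmative -kh → lusnuthkh.
Attach person 1st person -ga → lusnuthkhga.
Attach tense present -ne → lusnuthkhgane.
Attach mood subjunctive -om → lusnuthkhganeom.
Apply vowel harmony: lusnuthkhganeom → lusnuthkhganaom.
Apply epenthesis: lusnuthkhganaom → lusnuthokhoganaom.
So the correct form is lusnuthokhoganaom, option (C).
(A) lusnuthkhganeom is wrong: it fails to apply the sound rule(s).
(B) lusnuthokhogaomona is wrong: it has the affixes in the wrong order.
(D) lusnuthokhogaulom is wrong: it uses remote past instead of present for tense.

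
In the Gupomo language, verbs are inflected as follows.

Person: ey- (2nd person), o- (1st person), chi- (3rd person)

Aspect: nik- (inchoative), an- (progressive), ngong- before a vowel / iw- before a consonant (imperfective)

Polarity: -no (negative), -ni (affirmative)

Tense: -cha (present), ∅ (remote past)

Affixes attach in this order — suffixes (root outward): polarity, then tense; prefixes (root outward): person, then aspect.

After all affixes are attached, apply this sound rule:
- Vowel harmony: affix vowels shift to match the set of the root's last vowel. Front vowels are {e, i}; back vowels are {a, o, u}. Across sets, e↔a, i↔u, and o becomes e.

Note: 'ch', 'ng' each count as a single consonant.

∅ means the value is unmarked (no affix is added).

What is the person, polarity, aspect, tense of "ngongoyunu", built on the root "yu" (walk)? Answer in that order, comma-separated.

Segment: ngong-o-yu-ni.
person: o- → 1st person.
polarity: -ni → affirmative.
aspect: ngong/iw- → imperfective.
tense: ∅ → remote past.

1st person, affirmative, imperfective, remote past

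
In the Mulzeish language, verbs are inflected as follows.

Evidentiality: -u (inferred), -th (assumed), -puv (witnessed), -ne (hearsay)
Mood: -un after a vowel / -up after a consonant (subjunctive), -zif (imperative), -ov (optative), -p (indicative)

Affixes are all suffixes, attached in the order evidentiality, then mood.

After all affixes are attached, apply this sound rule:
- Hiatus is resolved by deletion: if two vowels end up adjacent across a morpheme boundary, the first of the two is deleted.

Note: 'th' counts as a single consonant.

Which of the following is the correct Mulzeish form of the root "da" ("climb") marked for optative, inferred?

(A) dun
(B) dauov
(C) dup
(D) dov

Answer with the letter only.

Attach evidentiality inferred -u → dau.
Attach mood optative -ov → dauov.
Apply vowel deletion: dauov → dov.
So the correct form is dov, option (D).
(C) dup is wrong: it uses indicative instead of optative for mood.
(B) dauov is wrong: it fails to apply the sound rule(s).
(A) dun is wrong: it uses subjunctive instead of optative for mood.

D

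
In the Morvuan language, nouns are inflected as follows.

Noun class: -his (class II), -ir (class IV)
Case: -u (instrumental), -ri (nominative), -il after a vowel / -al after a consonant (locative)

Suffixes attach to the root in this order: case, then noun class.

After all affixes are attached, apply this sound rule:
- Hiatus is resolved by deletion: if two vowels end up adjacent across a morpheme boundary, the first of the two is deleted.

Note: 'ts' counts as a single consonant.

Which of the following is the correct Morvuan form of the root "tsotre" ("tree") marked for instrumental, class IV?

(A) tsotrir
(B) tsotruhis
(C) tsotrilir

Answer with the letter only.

A

Attach case instrumental -u → tsotreu.
Attach noun class class IV -ir → tsotreuir.
Apply vowel deletion: tsotreuir → tsotrir.
So the correct form is tsotrir, option (A).
(C) tsotrilir is wrong: it uses locative instead of instrumental for case.
(B) tsotruhis is wrong: it uses class II instead of class IV for noun class.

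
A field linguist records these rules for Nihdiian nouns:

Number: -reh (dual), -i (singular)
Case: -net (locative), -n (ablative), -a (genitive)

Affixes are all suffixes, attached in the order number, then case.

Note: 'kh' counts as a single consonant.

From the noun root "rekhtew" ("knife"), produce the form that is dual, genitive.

rekhtewreha

Attach number dual -reh → rekhtewreh.
Attach case genitive -a → rekhtewreha.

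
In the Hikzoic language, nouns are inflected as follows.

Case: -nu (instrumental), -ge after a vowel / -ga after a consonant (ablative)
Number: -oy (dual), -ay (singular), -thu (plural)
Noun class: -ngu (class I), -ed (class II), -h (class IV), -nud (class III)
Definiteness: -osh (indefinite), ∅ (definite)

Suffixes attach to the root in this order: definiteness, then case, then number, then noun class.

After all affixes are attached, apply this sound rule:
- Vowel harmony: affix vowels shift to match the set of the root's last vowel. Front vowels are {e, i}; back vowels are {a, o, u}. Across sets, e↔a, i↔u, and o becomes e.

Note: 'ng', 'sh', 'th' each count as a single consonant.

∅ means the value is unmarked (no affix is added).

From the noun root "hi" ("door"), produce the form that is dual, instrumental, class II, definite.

definiteness = definite: zero marking, form stays hi.
Attach case instrumental -nu → hinu.
Attach number dual -oy → hinuoy.
Attach noun class class II -ed → hinuoyed.
Apply vowel harmony: hinuoyed → hinieyed.

hinieyed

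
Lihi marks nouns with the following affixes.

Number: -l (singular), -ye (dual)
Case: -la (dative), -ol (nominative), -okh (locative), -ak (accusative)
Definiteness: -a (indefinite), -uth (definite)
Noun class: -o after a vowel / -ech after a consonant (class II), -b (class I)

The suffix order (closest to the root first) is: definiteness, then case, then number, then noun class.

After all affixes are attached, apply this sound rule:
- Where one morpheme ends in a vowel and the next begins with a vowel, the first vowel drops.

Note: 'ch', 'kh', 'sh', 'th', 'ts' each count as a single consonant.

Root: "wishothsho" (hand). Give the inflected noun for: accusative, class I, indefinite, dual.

wishothshakyeb

Attach definiteness indefinite -a → wishothshoa.
Attach case accusative -ak → wishothshoaak.
Attach number dual -ye → wishothshoaakye.
Attach noun class class I -b → wishothshoaakyeb.
Apply vowel deletion: wishothshoaakyeb → wishothshakyeb.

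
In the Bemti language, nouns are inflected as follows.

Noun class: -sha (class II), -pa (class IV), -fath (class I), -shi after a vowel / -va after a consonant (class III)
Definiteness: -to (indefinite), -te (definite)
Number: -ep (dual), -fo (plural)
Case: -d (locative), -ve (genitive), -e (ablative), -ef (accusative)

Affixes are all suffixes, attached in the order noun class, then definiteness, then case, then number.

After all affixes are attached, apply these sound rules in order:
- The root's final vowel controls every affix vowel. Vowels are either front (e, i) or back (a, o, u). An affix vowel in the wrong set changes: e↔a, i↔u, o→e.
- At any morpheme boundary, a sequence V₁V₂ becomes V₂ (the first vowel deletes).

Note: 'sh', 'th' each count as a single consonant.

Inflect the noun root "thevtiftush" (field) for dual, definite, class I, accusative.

thevtiftushfathtafap

Attach noun class class I -fath → thevtiftushfath.
Attach definiteness definite -te → thevtiftushfathte.
Attach case accusative -ef → thevtiftushfathteef.
Attach number dual -ep → thevtiftushfathteefep.
Apply vowel harmony: thevtiftushfathteefep → thevtiftushfathtaafap.
Apply vowel deletion: thevtiftushfathtaafap → thevtiftushfathtafap.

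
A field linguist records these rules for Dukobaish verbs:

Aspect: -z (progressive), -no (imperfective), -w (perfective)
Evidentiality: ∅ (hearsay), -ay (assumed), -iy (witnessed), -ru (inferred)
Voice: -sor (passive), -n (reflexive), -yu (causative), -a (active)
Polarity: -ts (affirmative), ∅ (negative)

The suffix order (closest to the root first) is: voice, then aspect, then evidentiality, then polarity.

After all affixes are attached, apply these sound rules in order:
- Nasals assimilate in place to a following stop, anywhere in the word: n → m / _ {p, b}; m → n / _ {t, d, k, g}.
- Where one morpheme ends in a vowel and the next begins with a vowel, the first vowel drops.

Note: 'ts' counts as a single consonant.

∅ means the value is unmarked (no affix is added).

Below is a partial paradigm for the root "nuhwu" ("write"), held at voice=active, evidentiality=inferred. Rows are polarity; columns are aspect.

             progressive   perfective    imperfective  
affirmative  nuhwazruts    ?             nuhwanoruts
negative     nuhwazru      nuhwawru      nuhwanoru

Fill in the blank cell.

Attach voice active -a → nuhwua.
Attach aspect perfective -w → nuhwuaw.
Attach evidentiality inferred -ru → nuhwuawru.
Attach polarity affirmative -ts → nuhwuawruts.
Nasal assimilation: no change.
Apply vowel deletion: nuhwuawruts → nuhwawruts.

nuhwawruts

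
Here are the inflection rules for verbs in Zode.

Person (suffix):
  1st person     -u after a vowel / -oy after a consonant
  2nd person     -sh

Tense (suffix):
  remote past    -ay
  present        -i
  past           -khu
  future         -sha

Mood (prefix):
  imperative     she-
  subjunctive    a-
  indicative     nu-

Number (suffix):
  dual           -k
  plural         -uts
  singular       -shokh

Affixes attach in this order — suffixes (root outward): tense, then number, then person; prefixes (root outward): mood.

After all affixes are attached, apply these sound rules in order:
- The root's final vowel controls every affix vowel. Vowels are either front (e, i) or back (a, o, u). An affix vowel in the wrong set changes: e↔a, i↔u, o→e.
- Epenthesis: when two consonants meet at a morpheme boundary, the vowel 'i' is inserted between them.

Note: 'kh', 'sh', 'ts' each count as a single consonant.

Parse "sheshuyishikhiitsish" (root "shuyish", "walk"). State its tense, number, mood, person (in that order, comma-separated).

past, plural, imperative, 2nd person

Segment: she-shuyish-khu-uts-sh.
tense: -khu → past.
number: -uts → plural.
mood: she- → imperative.
person: -sh → 2nd person.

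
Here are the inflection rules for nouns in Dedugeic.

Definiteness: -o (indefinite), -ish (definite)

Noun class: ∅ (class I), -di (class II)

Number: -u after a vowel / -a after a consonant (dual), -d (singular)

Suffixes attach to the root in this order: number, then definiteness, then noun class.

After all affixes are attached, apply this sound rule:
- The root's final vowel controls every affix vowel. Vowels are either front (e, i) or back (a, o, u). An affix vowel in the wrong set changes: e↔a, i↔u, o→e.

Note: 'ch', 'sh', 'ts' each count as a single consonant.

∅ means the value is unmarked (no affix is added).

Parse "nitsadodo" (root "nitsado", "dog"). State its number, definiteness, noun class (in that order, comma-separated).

singular, indefinite, class I

Segment: nitsado-d-o.
number: -d → singular.
definiteness: -o → indefinite.
noun class: ∅ → class I.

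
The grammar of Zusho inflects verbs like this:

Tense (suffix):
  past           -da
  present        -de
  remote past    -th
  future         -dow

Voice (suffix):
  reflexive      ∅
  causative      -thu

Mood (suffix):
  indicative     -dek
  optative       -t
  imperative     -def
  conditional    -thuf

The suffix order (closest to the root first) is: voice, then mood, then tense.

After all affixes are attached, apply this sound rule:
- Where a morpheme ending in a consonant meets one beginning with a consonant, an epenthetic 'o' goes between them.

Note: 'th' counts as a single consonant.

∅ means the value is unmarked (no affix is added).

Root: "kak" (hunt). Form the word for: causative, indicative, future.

kakothudekodow

Attach voice causative -thu → kakthu.
Attach mood indicative -dek → kakthudek.
Attach tense future -dow → kakthudekdow.
Apply epenthesis: kakthudekdow → kakothudekodow.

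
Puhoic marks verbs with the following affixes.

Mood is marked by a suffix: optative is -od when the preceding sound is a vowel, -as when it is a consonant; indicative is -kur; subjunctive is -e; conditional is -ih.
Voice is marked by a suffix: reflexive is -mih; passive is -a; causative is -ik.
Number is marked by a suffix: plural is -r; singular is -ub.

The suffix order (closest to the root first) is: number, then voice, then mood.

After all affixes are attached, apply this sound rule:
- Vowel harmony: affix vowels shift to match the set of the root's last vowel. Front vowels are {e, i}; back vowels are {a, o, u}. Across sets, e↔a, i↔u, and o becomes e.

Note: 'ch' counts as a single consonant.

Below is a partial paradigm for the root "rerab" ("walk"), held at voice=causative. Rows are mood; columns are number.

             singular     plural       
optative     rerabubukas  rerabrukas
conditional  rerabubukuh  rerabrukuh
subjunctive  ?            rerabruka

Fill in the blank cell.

Attach number singular -ub → rerabub.
Attach voice causative -ik → rerabubik.
Attach mood subjunctive -e → rerabubike.
Apply vowel harmony: rerabubike → rerabubuka.

rerabubuka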